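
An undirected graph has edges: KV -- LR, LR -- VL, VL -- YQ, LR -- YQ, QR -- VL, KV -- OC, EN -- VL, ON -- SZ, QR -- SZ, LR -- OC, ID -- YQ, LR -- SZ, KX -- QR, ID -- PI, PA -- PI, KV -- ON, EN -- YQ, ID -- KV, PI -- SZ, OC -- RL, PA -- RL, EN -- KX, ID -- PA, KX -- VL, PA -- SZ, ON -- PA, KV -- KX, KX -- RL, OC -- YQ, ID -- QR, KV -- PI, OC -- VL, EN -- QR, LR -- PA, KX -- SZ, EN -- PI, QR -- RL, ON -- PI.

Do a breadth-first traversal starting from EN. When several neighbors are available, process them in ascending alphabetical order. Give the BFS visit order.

Visit EN; enqueue KX, PI, QR, VL, YQ → queue [KX, PI, QR, VL, YQ]
Visit KX; enqueue KV, RL, SZ → queue [PI, QR, VL, YQ, KV, RL, SZ]
Visit PI; enqueue ID, ON, PA → queue [QR, VL, YQ, KV, RL, SZ, ID, ON, PA]
Visit QR → queue [VL, YQ, KV, RL, SZ, ID, ON, PA]
Visit VL; enqueue LR, OC → queue [YQ, KV, RL, SZ, ID, ON, PA, LR, OC]
Visit YQ → queue [KV, RL, SZ, ID, ON, PA, LR, OC]
Visit KV → queue [RL, SZ, ID, ON, PA, LR, OC]
Visit RL → queue [SZ, ID, ON, PA, LR, OC]
Visit SZ → queue [ID, ON, PA, LR, OC]
Visit ID → queue [ON, PA, LR, OC]
Visit ON → queue [PA, LR, OC]
Visit PA → queue [LR, OC]
Visit LR → queue [OC]
Visit OC → queue []

EN, KX, PI, QR, VL, YQ, KV, RL, SZ, ID, ON, PA, LR, OC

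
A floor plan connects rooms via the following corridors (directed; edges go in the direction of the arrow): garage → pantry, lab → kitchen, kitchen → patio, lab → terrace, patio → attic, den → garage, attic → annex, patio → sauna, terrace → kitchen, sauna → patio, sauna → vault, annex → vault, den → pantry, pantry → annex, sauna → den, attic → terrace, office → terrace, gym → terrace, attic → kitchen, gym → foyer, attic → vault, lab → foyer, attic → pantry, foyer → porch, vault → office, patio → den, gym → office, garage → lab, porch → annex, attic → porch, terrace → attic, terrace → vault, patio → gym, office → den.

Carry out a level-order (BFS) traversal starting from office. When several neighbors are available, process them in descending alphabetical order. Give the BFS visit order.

office, terrace, den, vault, kitchen, attic, pantry, garage, patio, porch, annex, lab, sauna, gym, foyer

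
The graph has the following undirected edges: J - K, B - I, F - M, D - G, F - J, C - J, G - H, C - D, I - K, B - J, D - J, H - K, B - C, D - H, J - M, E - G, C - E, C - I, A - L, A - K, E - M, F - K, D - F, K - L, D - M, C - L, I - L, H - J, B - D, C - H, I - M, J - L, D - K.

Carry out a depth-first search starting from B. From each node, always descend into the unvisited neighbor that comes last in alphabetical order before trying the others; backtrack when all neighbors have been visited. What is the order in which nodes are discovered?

B, J, M, I, L, K, H, G, E, C, D, F, A

Visit B
B → J
J → M
M → I
I → L
L → K
K → H
H → G
G → E
E → C
C → D
D → F
K → A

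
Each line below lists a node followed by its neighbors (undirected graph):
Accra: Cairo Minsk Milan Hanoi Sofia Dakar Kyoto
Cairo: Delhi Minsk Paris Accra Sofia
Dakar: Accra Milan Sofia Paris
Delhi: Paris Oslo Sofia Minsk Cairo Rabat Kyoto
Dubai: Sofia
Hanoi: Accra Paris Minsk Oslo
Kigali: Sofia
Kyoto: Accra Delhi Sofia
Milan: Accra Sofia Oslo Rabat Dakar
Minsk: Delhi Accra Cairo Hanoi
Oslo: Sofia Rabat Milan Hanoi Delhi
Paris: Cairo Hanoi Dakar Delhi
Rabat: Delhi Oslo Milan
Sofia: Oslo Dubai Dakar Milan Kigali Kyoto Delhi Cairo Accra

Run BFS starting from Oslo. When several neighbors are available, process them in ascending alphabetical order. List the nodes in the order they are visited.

Visit Oslo; enqueue Delhi, Hanoi, Milan, Rabat, Sofia → queue [Delhi, Hanoi, Milan, Rabat, Sofia]
Visit Delhi; enqueue Cairo, Kyoto, Minsk, Paris → queue [Hanoi, Milan, Rabat, Sofia, Cairo, Kyoto, Minsk, Paris]
Visit Hanoi; enqueue Accra → queue [Milan, Rabat, Sofia, Cairo, Kyoto, Minsk, Paris, Accra]
Visit Milan; enqueue Dakar → queue [Rabat, Sofia, Cairo, Kyoto, Minsk, Paris, Accra, Dakar]
Visit Rabat → queue [Sofia, Cairo, Kyoto, Minsk, Paris, Accra, Dakar]
Visit Sofia; enqueue Dubai, Kigali → queue [Cairo, Kyoto, Minsk, Paris, Accra, Dakar, Dubai, Kigali]
Visit Cairo → queue [Kyoto, Minsk, Paris, Accra, Dakar, Dubai, Kigali]
Visit Kyoto → queue [Minsk, Paris, Accra, Dakar, Dubai, Kigali]
Visit Minsk → queue [Paris, Accra, Dakar, Dubai, Kigali]
Visit Paris → queue [Accra, Dakar, Dubai, Kigali]
Visit Accra → queue [Dakar, Dubai, Kigali]
Visit Dakar → queue [Dubai, Kigali]
Visit Dubai → queue [Kigali]
Visit Kigali → queue []

Oslo, Delhi, Hanoi, Milan, Rabat, Sofia, Cairo, Kyoto, Minsk, Paris, Accra, Dakar, Dubai, Kigali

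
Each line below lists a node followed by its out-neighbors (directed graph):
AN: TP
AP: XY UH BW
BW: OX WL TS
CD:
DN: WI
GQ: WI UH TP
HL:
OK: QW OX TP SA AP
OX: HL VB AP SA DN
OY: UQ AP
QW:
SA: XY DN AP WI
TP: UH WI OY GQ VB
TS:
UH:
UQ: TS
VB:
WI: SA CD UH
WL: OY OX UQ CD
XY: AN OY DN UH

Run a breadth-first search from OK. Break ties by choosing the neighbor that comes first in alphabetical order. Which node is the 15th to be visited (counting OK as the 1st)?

Visit OK; enqueue AP, OX, QW, SA, TP → queue [AP, OX, QW, SA, TP]
Visit AP; enqueue BW, UH, XY → queue [OX, QW, SA, TP, BW, UH, XY]
Visit OX; enqueue DN, HL, VB → queue [QW, SA, TP, BW, UH, XY, DN, HL, VB]
Visit QW → queue [SA, TP, BW, UH, XY, DN, HL, VB]
Visit SA; enqueue WI → queue [TP, BW, UH, XY, DN, HL, VB, WI]
Visit TP; enqueue GQ, OY → queue [BW, UH, XY, DN, HL, VB, WI, GQ, OY]
Visit BW; enqueue TS, WL → queue [UH, XY, DN, HL, VB, WI, GQ, OY, TS, WL]
Visit UH → queue [XY, DN, HL, VB, WI, GQ, OY, TS, WL]
Visit XY; enqueue AN → queue [DN, HL, VB, WI, GQ, OY, TS, WL, AN]
Visit DN → queue [HL, VB, WI, GQ, OY, TS, WL, AN]
Visit HL → queue [VB, WI, GQ, OY, TS, WL, AN]
Visit VB → queue [WI, GQ, OY, TS, WL, AN]
Visit WI; enqueue CD → queue [GQ, OY, TS, WL, AN, CD]
Visit GQ → queue [OY, TS, WL, AN, CD]
Visit OY; enqueue UQ → queue [TS, WL, AN, CD, UQ]
Visit TS → queue [WL, AN, CD, UQ]
Visit WL → queue [AN, CD, UQ]
Visit AN → queue [CD, UQ]
Visit CD → queue [UQ]
Visit UQ → queue []

Visit order: OK, AP, OX, QW, SA, TP, BW, UH, XY, DN, HL, VB, WI, GQ, OY, TS, WL, AN, CD, UQ

OY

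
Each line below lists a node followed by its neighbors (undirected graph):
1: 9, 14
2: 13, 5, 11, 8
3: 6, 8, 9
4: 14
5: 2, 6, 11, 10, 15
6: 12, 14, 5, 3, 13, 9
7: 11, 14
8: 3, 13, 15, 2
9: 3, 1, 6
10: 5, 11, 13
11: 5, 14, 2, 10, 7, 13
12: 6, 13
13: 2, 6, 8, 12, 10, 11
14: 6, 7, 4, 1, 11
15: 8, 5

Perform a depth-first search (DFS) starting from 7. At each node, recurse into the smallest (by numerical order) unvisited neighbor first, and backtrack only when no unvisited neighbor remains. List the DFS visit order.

Visit 7
7 → 11
11 → 2
2 → 5
5 → 6
6 → 3
3 → 8
8 → 13
13 → 10
13 → 12
8 → 15
3 → 9
9 → 1
1 → 14
14 → 4

7 -> 11 -> 2 -> 5 -> 6 -> 3 -> 8 -> 13 -> 10 -> 12 -> 15 -> 9 -> 1 -> 14 -> 4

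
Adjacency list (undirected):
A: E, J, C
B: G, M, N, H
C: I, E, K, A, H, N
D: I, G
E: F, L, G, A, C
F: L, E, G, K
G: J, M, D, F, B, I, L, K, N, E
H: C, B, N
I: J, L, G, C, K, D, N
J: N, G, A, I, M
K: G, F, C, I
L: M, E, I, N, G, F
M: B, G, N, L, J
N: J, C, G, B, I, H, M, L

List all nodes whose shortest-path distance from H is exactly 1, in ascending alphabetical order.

Level 0: H
Level 1: B, C, N
Level 2: A, E, G, I, J, K, L, M
Level 3: D, F

B, C, N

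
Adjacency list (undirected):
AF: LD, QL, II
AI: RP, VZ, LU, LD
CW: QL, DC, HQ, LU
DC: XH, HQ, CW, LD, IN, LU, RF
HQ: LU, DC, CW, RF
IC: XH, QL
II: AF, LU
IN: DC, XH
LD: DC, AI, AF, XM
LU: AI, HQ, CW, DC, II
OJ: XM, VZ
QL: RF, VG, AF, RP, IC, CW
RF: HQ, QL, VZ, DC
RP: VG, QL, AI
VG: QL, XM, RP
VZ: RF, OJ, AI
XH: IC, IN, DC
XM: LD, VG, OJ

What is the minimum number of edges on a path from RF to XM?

3

Level 0: RF
Level 1: DC, HQ, QL, VZ
Level 2: AF, AI, CW, IC, IN, LD, LU, OJ, RP, VG, XH
Level 3: II, XM
XM first appears at level 3.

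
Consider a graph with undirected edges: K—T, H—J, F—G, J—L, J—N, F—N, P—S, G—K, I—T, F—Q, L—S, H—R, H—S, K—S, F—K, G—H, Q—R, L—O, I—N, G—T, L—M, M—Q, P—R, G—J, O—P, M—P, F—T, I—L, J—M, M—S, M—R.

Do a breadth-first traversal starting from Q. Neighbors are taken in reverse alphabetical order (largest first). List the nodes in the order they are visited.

Visit Q; enqueue R, M, F → queue [R, M, F]
Visit R; enqueue P, H → queue [M, F, P, H]
Visit M; enqueue S, L, J → queue [F, P, H, S, L, J]
Visit F; enqueue T, N, K, G → queue [P, H, S, L, J, T, N, K, G]
Visit P; enqueue O → queue [H, S, L, J, T, N, K, G, O]
Visit H → queue [S, L, J, T, N, K, G, O]
Visit S → queue [L, J, T, N, K, G, O]
Visit L; enqueue I → queue [J, T, N, K, G, O, I]
Visit J → queue [T, N, K, G, O, I]
Visit T → queue [N, K, G, O, I]
Visit N → queue [K, G, O, I]
Visit K → queue [G, O, I]
Visit G → queue [O, I]
Visit O → queue [I]
Visit I → queue []

Q -> R -> M -> F -> P -> H -> S -> L -> J -> T -> N -> K -> G -> O -> I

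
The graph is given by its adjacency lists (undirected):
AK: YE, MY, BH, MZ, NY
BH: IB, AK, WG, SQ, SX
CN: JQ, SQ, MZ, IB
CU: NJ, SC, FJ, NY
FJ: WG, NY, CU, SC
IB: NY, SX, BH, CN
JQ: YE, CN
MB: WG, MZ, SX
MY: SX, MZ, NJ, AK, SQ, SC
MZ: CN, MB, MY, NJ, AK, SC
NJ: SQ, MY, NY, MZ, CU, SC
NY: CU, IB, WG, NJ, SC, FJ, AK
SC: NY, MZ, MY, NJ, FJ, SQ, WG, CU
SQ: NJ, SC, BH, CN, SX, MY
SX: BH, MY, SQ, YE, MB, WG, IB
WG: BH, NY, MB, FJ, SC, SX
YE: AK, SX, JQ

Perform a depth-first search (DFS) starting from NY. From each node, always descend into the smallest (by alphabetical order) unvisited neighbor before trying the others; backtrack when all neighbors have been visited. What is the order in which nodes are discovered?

Visit NY
NY → AK
AK → BH
BH → IB
IB → CN
CN → JQ
JQ → YE
YE → SX
SX → MB
MB → MZ
MZ → MY
MY → NJ
NJ → CU
CU → FJ
FJ → SC
SC → SQ
SC → WG

NY AK BH IB CN JQ YE SX MB MZ MY NJ CU FJ SC SQ WG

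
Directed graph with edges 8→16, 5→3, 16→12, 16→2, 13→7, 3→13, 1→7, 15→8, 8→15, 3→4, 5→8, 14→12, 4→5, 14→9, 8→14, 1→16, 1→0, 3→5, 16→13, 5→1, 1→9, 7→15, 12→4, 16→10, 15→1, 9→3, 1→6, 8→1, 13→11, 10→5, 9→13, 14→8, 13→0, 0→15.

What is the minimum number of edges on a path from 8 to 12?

2

Level 0: 8
Level 1: 1, 14, 15, 16
Level 2: 0, 2, 6, 7, 9, 10, 12, 13
Level 3: 3, 4, 5, 11
12 first appears at level 2.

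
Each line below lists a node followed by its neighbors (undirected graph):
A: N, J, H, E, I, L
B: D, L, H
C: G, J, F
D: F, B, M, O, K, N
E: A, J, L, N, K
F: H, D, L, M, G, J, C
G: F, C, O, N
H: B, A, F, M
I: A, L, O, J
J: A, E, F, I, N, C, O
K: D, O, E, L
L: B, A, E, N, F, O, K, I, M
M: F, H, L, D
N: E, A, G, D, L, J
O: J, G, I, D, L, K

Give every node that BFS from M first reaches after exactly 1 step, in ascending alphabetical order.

Level 0: M
Level 1: D, F, H, L
Level 2: A, B, C, E, G, I, J, K, N, O

D, F, H, L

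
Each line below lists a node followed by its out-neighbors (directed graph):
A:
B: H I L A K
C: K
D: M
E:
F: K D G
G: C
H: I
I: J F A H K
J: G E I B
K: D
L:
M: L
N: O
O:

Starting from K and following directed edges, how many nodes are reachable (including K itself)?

BFS from K visits: K, D, M, L
Reachable nodes: 4 of 15 total.

4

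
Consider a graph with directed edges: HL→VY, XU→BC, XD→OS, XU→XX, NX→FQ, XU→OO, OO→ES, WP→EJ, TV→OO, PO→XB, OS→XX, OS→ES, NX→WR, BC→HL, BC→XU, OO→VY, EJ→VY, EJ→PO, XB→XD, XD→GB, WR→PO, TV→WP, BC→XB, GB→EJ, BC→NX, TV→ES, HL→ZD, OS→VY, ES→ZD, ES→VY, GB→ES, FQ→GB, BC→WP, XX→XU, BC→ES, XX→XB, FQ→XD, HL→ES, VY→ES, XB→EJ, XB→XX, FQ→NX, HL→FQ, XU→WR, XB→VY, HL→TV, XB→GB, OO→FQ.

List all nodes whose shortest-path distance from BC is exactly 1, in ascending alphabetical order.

ES, HL, NX, WP, XB, XU

Level 0: BC
Level 1: ES, HL, NX, WP, XB, XU
Level 2: EJ, FQ, GB, OO, TV, VY, WR, XD, XX, ZD
Level 3: OS, PO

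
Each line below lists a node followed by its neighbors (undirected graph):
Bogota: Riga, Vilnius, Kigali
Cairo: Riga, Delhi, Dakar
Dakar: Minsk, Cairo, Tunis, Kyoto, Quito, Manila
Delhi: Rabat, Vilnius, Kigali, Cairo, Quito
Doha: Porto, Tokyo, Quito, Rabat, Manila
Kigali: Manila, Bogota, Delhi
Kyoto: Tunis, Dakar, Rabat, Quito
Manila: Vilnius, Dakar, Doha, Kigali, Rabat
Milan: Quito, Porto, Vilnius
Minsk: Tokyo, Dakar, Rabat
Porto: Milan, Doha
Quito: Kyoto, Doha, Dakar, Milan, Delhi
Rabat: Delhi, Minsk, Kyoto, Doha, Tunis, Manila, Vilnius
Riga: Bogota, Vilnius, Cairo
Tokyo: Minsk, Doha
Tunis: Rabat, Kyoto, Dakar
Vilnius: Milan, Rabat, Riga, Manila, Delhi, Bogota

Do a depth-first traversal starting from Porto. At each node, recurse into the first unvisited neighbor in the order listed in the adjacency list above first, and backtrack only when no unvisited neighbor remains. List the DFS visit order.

Visit Porto
Porto → Milan
Milan → Quito
Quito → Kyoto
Kyoto → Tunis
Tunis → Rabat
Rabat → Delhi
Delhi → Vilnius
Vilnius → Riga
Riga → Bogota
Bogota → Kigali
Kigali → Manila
Manila → Dakar
Dakar → Minsk
Minsk → Tokyo
Tokyo → Doha
Dakar → Cairo

Porto -> Milan -> Quito -> Kyoto -> Tunis -> Rabat -> Delhi -> Vilnius -> Riga -> Bogota -> Kigali -> Manila -> Dakar -> Minsk -> Tokyo -> Doha -> Cairo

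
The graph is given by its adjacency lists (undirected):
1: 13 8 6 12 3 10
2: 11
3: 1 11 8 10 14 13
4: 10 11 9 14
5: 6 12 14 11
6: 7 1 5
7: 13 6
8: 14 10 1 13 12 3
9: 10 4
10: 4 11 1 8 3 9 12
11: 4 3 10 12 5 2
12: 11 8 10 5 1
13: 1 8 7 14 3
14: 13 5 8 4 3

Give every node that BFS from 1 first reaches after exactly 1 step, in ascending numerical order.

3, 6, 8, 10, 12, 13

Level 0: 1
Level 1: 3, 6, 8, 10, 12, 13
Level 2: 4, 5, 7, 9, 11, 14
Level 3: 2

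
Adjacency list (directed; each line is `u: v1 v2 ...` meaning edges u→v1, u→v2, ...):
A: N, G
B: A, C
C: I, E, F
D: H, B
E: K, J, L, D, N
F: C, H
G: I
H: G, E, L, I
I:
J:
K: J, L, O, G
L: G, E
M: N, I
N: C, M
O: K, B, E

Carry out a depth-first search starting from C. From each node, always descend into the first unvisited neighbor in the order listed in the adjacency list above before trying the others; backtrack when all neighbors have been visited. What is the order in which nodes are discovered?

Visit C
C → I
C → E
E → K
K → J
K → L
L → G
K → O
O → B
B → A
A → N
N → M
E → D
D → H
C → F

C I E K J L G O B A N M D H F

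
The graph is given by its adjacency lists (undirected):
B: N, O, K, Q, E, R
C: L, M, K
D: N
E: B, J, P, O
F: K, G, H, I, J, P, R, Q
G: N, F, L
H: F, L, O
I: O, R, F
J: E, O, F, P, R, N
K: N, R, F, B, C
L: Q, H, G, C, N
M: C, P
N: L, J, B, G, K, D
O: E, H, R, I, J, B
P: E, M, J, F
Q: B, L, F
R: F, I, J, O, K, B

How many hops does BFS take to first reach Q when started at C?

2

Level 0: C
Level 1: K, L, M
Level 2: B, F, G, H, N, P, Q, R
Level 3: D, E, I, J, O
Q first appears at level 2.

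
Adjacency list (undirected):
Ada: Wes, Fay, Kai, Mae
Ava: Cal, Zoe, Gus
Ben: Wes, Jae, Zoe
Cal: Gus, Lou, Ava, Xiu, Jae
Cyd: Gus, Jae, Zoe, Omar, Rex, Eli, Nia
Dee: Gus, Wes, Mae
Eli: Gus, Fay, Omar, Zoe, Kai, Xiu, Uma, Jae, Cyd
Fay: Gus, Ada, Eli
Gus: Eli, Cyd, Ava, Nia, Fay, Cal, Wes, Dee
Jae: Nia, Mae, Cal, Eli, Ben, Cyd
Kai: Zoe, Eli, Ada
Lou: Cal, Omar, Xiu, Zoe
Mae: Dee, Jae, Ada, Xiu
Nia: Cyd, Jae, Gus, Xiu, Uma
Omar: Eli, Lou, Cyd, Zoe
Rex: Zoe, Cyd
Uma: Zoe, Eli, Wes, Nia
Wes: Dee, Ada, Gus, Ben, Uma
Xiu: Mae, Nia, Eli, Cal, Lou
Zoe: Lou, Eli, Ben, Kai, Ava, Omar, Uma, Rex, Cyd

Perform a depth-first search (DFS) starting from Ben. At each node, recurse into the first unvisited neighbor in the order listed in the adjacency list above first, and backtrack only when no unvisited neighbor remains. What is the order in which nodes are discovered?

Ben Wes Dee Gus Eli Fay Ada Kai Zoe Lou Cal Ava Xiu Mae Jae Nia Cyd Omar Rex Uma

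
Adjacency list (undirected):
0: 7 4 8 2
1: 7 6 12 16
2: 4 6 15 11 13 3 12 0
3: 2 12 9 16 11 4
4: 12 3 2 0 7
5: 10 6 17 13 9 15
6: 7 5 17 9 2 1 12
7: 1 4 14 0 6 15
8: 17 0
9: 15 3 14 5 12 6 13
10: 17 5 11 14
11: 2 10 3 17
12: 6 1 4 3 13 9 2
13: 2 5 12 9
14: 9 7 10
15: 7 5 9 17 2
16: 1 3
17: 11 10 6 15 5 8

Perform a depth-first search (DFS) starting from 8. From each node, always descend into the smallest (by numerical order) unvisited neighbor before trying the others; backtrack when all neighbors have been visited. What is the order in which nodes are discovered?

Visit 8
8 → 0
0 → 2
2 → 3
3 → 4
4 → 7
7 → 1
1 → 6
6 → 5
5 → 9
9 → 12
12 → 13
9 → 14
14 → 10
10 → 11
11 → 17
17 → 15
1 → 16

8, 0, 2, 3, 4, 7, 1, 6, 5, 9, 12, 13, 14, 10, 11, 17, 15, 16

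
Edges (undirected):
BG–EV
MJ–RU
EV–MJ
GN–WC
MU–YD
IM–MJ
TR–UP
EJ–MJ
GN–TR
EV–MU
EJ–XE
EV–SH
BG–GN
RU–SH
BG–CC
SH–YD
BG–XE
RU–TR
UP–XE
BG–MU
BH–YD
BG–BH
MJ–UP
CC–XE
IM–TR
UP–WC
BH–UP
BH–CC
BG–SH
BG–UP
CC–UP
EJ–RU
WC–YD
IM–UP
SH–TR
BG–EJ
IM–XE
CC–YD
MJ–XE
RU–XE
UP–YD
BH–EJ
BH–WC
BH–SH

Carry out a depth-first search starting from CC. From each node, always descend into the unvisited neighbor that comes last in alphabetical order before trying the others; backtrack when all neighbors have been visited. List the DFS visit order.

CC → YD → WC → UP → XE → RU → TR → SH → EV → MU → BG → GN → EJ → MJ → IM → BH

Visit CC
CC → YD
YD → WC
WC → UP
UP → XE
XE → RU
RU → TR
TR → SH
SH → EV
EV → MU
MU → BG
BG → GN
BG → EJ
EJ → MJ
MJ → IM
EJ → BH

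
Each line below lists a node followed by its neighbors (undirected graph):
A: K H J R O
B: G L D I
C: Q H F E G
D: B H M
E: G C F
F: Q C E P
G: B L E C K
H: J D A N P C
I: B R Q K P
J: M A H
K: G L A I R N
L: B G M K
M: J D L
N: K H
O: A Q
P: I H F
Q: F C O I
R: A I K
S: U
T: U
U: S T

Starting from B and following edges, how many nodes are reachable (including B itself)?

BFS from B visits: B, G, L, D, I, E, C, K, M, H, R, Q, P, F, A, N, J, O
Reachable nodes: 18 of 21 total.

18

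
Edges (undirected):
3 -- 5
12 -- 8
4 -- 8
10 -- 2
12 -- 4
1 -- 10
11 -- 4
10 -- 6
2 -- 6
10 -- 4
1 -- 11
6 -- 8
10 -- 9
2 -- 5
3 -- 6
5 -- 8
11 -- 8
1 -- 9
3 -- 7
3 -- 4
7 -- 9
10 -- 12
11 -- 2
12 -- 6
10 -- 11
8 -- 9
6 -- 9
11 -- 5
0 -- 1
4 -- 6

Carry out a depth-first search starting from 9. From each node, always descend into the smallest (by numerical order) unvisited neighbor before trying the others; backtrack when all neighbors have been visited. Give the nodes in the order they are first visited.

9, 1, 0, 10, 2, 5, 3, 4, 6, 8, 11, 12, 7

Visit 9
9 → 1
1 → 0
1 → 10
10 → 2
2 → 5
5 → 3
3 → 4
4 → 6
6 → 8
8 → 11
8 → 12
3 → 7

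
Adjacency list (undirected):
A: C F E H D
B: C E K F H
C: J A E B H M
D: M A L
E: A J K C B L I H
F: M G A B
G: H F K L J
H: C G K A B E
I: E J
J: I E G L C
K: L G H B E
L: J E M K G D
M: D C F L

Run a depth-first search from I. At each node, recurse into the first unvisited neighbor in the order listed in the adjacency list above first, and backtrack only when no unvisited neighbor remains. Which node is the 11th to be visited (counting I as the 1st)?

Visit I
I → E
E → A
A → C
C → J
J → G
G → H
H → K
K → L
L → M
M → D
M → F
F → B

Visit order: I, E, A, C, J, G, H, K, L, M, D, F, B

D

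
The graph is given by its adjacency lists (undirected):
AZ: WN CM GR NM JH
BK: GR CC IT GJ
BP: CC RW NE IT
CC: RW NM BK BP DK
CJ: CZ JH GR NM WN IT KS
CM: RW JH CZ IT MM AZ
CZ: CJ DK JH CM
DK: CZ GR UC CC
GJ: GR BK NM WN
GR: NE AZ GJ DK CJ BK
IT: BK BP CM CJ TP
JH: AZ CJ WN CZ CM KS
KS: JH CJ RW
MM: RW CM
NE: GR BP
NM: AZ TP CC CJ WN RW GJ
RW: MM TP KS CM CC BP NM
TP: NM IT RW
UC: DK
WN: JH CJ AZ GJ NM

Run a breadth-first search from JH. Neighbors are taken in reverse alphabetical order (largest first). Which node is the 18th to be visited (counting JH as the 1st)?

BP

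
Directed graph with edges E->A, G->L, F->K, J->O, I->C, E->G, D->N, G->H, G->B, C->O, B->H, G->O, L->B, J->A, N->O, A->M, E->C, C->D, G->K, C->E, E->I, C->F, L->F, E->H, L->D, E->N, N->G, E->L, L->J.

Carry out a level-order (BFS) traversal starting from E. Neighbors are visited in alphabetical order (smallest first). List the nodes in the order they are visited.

Visit E; enqueue A, C, G, H, I, L, N → queue [A, C, G, H, I, L, N]
Visit A; enqueue M → queue [C, G, H, I, L, N, M]
Visit C; enqueue D, F, O → queue [G, H, I, L, N, M, D, F, O]
Visit G; enqueue B, K → queue [H, I, L, N, M, D, F, O, B, K]
Visit H → queue [I, L, N, M, D, F, O, B, K]
Visit I → queue [L, N, M, D, F, O, B, K]
Visit L; enqueue J → queue [N, M, D, F, O, B, K, J]
Visit N → queue [M, D, F, O, B, K, J]
Visit M → queue [D, F, O, B, K, J]
Visit D → queue [F, O, B, K, J]
Visit F → queue [O, B, K, J]
Visit O → queue [B, K, J]
Visit B → queue [K, J]
Visit K → queue [J]
Visit J → queue []

E -> A -> C -> G -> H -> I -> L -> N -> M -> D -> F -> O -> B -> K -> J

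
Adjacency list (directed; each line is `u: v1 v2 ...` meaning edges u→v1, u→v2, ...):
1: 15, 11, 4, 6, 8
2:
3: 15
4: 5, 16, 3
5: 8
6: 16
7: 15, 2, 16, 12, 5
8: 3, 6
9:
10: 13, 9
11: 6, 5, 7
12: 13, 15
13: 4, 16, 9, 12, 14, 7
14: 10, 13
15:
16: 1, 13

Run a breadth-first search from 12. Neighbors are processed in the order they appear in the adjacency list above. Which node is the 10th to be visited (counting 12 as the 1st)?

Visit 12; enqueue 13, 15 → queue [13, 15]
Visit 13; enqueue 4, 16, 9, 14, 7 → queue [15, 4, 16, 9, 14, 7]
Visit 15 → queue [4, 16, 9, 14, 7]
Visit 4; enqueue 5, 3 → queue [16, 9, 14, 7, 5, 3]
Visit 16; enqueue 1 → queue [9, 14, 7, 5, 3, 1]
Visit 9 → queue [14, 7, 5, 3, 1]
Visit 14; enqueue 10 → queue [7, 5, 3, 1, 10]
Visit 7; enqueue 2 → queue [5, 3, 1, 10, 2]
Visit 5; enqueue 8 → queue [3, 1, 10, 2, 8]
Visit 3 → queue [1, 10, 2, 8]
Visit 1; enqueue 11, 6 → queue [10, 2, 8, 11, 6]
Visit 10 → queue [2, 8, 11, 6]
Visit 2 → queue [8, 11, 6]
Visit 8 → queue [11, 6]
Visit 11 → queue [6]
Visit 6 → queue []

Visit order: 12, 13, 15, 4, 16, 9, 14, 7, 5, 3, 1, 10, 2, 8, 11, 6

3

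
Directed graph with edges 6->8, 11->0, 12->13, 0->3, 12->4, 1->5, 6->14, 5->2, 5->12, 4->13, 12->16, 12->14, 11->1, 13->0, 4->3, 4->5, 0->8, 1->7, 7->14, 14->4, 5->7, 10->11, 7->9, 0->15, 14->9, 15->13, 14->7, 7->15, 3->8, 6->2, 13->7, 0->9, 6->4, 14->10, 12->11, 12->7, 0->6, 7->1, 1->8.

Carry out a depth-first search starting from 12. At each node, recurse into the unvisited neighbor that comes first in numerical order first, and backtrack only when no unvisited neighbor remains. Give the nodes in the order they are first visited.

Visit 12
12 → 4
4 → 3
3 → 8
4 → 5
5 → 2
5 → 7
7 → 1
7 → 9
7 → 14
14 → 10
10 → 11
11 → 0
0 → 6
0 → 15
15 → 13
12 → 16

12 -> 4 -> 3 -> 8 -> 5 -> 2 -> 7 -> 1 -> 9 -> 14 -> 10 -> 11 -> 0 -> 6 -> 15 -> 13 -> 16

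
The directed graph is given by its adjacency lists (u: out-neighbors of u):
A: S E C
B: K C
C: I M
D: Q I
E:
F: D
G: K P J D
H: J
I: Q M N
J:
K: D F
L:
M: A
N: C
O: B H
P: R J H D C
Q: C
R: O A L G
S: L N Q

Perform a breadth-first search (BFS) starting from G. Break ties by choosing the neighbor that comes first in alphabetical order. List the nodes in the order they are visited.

G → D → J → K → P → I → Q → F → C → H → R → M → N → A → L → O → E → S → B

Visit G; enqueue D, J, K, P → queue [D, J, K, P]
Visit D; enqueue I, Q → queue [J, K, P, I, Q]
Visit J → queue [K, P, I, Q]
Visit K; enqueue F → queue [P, I, Q, F]
Visit P; enqueue C, H, R → queue [I, Q, F, C, H, R]
Visit I; enqueue M, N → queue [Q, F, C, H, R, M, N]
Visit Q → queue [F, C, H, R, M, N]
Visit F → queue [C, H, R, M, N]
Visit C → queue [H, R, M, N]
Visit H → queue [R, M, N]
Visit R; enqueue A, L, O → queue [M, N, A, L, O]
Visit M → queue [N, A, L, O]
Visit N → queue [A, L, O]
Visit A; enqueue E, S → queue [L, O, E, S]
Visit L → queue [O, E, S]
Visit O; enqueue B → queue [E, S, B]
Visit E → queue [S, B]
Visit S → queue [B]
Visit B → queue []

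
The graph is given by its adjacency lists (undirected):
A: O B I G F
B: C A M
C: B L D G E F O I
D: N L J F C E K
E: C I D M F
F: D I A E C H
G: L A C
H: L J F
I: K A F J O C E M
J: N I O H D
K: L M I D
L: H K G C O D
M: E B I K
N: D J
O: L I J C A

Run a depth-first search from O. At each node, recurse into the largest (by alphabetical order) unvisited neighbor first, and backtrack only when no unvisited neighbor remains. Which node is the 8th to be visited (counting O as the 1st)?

Visit O
O → L
L → K
K → M
M → I
I → J
J → N
N → D
D → F
F → H
F → E
E → C
C → G
G → A
A → B

Visit order: O, L, K, M, I, J, N, D, F, H, E, C, G, A, B

D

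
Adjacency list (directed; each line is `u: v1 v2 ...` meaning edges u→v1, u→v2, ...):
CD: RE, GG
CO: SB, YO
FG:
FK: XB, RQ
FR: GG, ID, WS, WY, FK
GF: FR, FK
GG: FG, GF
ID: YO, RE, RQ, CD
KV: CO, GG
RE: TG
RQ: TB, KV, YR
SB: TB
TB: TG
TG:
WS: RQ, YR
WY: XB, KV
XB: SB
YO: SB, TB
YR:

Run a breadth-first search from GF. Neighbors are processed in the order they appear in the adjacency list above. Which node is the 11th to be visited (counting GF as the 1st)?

Visit GF; enqueue FR, FK → queue [FR, FK]
Visit FR; enqueue GG, ID, WS, WY → queue [FK, GG, ID, WS, WY]
Visit FK; enqueue XB, RQ → queue [GG, ID, WS, WY, XB, RQ]
Visit GG; enqueue FG → queue [ID, WS, WY, XB, RQ, FG]
Visit ID; enqueue YO, RE, CD → queue [WS, WY, XB, RQ, FG, YO, RE, CD]
Visit WS; enqueue YR → queue [WY, XB, RQ, FG, YO, RE, CD, YR]
Visit WY; enqueue KV → queue [XB, RQ, FG, YO, RE, CD, YR, KV]
Visit XB; enqueue SB → queue [RQ, FG, YO, RE, CD, YR, KV, SB]
Visit RQ; enqueue TB → queue [FG, YO, RE, CD, YR, KV, SB, TB]
Visit FG → queue [YO, RE, CD, YR, KV, SB, TB]
Visit YO → queue [RE, CD, YR, KV, SB, TB]
Visit RE; enqueue TG → queue [CD, YR, KV, SB, TB, TG]
Visit CD → queue [YR, KV, SB, TB, TG]
Visit YR → queue [KV, SB, TB, TG]
Visit KV; enqueue CO → queue [SB, TB, TG, CO]
Visit SB → queue [TB, TG, CO]
Visit TB → queue [TG, CO]
Visit TG → queue [CO]
Visit CO → queue []

Visit order: GF, FR, FK, GG, ID, WS, WY, XB, RQ, FG, YO, RE, CD, YR, KV, SB, TB, TG, CO

YO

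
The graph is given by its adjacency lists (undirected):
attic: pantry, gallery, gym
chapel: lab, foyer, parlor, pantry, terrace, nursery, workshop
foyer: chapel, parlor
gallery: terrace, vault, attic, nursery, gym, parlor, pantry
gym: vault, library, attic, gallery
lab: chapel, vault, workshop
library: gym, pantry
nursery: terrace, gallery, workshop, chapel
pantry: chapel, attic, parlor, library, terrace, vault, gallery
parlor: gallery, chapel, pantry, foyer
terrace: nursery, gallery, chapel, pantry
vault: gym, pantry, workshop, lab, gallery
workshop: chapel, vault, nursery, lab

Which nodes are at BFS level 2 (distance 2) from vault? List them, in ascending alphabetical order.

Level 0: vault
Level 1: gallery, gym, lab, pantry, workshop
Level 2: attic, chapel, library, nursery, parlor, terrace
Level 3: foyer

attic, chapel, library, nursery, parlor, terrace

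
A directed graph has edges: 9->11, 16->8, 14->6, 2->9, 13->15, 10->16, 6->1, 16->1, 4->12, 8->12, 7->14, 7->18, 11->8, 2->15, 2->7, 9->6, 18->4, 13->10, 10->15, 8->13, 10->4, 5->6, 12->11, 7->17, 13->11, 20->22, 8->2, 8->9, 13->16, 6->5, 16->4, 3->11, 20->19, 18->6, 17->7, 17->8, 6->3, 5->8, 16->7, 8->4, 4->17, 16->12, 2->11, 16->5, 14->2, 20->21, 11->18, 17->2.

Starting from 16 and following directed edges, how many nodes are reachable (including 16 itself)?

BFS from 16 visits: 16, 12, 8, 7, 5, 4, 1, 11, 13, 9, 2, 18, 17, 14, 6, 15, 10, 3
Reachable nodes: 18 of 22 total.

18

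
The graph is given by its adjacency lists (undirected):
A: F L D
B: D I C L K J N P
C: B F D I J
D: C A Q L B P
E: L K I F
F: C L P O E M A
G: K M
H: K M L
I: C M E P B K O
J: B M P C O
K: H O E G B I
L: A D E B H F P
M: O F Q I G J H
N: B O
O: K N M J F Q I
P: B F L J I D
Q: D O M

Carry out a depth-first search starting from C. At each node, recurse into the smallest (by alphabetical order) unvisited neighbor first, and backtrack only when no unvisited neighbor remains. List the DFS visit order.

C, B, D, A, F, E, I, K, G, M, H, L, P, J, O, N, Q

Visit C
C → B
B → D
D → A
A → F
F → E
E → I
I → K
K → G
G → M
M → H
H → L
L → P
P → J
J → O
O → N
O → Q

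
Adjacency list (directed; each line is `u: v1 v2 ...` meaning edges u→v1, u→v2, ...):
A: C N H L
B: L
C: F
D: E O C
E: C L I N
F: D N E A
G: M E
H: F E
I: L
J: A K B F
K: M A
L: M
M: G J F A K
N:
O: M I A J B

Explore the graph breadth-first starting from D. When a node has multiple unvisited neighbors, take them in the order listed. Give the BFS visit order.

Visit D; enqueue E, O, C → queue [E, O, C]
Visit E; enqueue L, I, N → queue [O, C, L, I, N]
Visit O; enqueue M, A, J, B → queue [C, L, I, N, M, A, J, B]
Visit C; enqueue F → queue [L, I, N, M, A, J, B, F]
Visit L → queue [I, N, M, A, J, B, F]
Visit I → queue [N, M, A, J, B, F]
Visit N → queue [M, A, J, B, F]
Visit M; enqueue G, K → queue [A, J, B, F, G, K]
Visit A; enqueue H → queue [J, B, F, G, K, H]
Visit J → queue [B, F, G, K, H]
Visit B → queue [F, G, K, H]
Visit F → queue [G, K, H]
Visit G → queue [K, H]
Visit K → queue [H]
Visit H → queue []

D -> E -> O -> C -> L -> I -> N -> M -> A -> J -> B -> F -> G -> K -> H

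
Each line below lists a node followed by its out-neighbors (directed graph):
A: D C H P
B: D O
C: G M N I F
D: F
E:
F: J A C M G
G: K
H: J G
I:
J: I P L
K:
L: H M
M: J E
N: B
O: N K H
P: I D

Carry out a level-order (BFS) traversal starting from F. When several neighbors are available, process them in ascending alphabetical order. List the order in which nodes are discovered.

F A C G J M D H P I N K L E B O

Visit F; enqueue A, C, G, J, M → queue [A, C, G, J, M]
Visit A; enqueue D, H, P → queue [C, G, J, M, D, H, P]
Visit C; enqueue I, N → queue [G, J, M, D, H, P, I, N]
Visit G; enqueue K → queue [J, M, D, H, P, I, N, K]
Visit J; enqueue L → queue [M, D, H, P, I, N, K, L]
Visit M; enqueue E → queue [D, H, P, I, N, K, L, E]
Visit D → queue [H, P, I, N, K, L, E]
Visit H → queue [P, I, N, K, L, E]
Visit P → queue [I, N, K, L, E]
Visit I → queue [N, K, L, E]
Visit N; enqueue B → queue [K, L, E, B]
Visit K → queue [L, E, B]
Visit L → queue [E, B]
Visit E → queue [B]
Visit B; enqueue O → queue [O]
Visit O → queue []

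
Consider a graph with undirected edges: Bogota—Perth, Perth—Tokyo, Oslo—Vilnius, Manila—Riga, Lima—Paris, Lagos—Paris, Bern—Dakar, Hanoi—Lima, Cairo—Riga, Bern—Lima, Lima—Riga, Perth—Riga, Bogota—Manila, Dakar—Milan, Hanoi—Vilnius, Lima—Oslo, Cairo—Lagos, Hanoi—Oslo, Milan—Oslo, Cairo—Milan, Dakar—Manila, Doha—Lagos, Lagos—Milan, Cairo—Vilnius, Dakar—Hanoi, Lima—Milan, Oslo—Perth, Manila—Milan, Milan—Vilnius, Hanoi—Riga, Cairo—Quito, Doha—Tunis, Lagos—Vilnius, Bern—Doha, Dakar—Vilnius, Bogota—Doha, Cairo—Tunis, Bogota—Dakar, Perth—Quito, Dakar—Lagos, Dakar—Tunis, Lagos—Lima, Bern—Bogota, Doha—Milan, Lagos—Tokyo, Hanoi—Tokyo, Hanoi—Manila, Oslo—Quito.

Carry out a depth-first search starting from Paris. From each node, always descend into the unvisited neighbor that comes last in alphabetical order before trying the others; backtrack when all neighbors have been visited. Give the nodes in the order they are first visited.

Visit Paris
Paris → Lima
Lima → Riga
Riga → Perth
Perth → Tokyo
Tokyo → Lagos
Lagos → Vilnius
Vilnius → Oslo
Oslo → Quito
Quito → Cairo
Cairo → Tunis
Tunis → Doha
Doha → Milan
Milan → Manila
Manila → Hanoi
Hanoi → Dakar
Dakar → Bogota
Bogota → Bern

Paris, Lima, Riga, Perth, Tokyo, Lagos, Vilnius, Oslo, Quito, Cairo, Tunis, Doha, Milan, Manila, Hanoi, Dakar, Bogota, Bern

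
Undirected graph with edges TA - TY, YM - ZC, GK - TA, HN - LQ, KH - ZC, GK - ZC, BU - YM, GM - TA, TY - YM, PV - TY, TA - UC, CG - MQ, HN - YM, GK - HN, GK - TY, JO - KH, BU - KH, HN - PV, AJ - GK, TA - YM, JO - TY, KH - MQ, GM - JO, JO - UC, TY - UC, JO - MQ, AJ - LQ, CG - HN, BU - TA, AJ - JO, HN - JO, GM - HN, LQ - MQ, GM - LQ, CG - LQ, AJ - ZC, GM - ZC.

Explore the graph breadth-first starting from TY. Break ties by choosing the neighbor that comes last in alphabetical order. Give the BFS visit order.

Visit TY; enqueue YM, UC, TA, PV, JO, GK → queue [YM, UC, TA, PV, JO, GK]
Visit YM; enqueue ZC, HN, BU → queue [UC, TA, PV, JO, GK, ZC, HN, BU]
Visit UC → queue [TA, PV, JO, GK, ZC, HN, BU]
Visit TA; enqueue GM → queue [PV, JO, GK, ZC, HN, BU, GM]
Visit PV → queue [JO, GK, ZC, HN, BU, GM]
Visit JO; enqueue MQ, KH, AJ → queue [GK, ZC, HN, BU, GM, MQ, KH, AJ]
Visit GK → queue [ZC, HN, BU, GM, MQ, KH, AJ]
Visit ZC → queue [HN, BU, GM, MQ, KH, AJ]
Visit HN; enqueue LQ, CG → queue [BU, GM, MQ, KH, AJ, LQ, CG]
Visit BU → queue [GM, MQ, KH, AJ, LQ, CG]
Visit GM → queue [MQ, KH, AJ, LQ, CG]
Visit MQ → queue [KH, AJ, LQ, CG]
Visit KH → queue [AJ, LQ, CG]
Visit AJ → queue [LQ, CG]
Visit LQ → queue [CG]
Visit CG → queue []

TY, YM, UC, TA, PV, JO, GK, ZC, HN, BU, GM, MQ, KH, AJ, LQ, CG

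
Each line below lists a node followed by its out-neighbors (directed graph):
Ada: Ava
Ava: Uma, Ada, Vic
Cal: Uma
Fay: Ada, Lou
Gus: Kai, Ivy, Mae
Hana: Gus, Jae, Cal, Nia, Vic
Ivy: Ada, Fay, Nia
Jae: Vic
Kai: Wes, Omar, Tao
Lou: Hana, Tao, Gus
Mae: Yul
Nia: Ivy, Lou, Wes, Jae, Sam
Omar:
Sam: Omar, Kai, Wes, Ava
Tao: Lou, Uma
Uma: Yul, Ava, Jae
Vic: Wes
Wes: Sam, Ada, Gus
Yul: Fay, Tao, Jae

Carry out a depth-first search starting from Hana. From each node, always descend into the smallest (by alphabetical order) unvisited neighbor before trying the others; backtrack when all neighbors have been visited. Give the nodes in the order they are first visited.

Visit Hana
Hana → Cal
Cal → Uma
Uma → Ava
Ava → Ada
Ava → Vic
Vic → Wes
Wes → Gus
Gus → Ivy
Ivy → Fay
Fay → Lou
Lou → Tao
Ivy → Nia
Nia → Jae
Nia → Sam
Sam → Kai
Kai → Omar
Gus → Mae
Mae → Yul

Hana → Cal → Uma → Ava → Ada → Vic → Wes → Gus → Ivy → Fay → Lou → Tao → Nia → Jae → Sam → Kai → Omar → Mae → Yul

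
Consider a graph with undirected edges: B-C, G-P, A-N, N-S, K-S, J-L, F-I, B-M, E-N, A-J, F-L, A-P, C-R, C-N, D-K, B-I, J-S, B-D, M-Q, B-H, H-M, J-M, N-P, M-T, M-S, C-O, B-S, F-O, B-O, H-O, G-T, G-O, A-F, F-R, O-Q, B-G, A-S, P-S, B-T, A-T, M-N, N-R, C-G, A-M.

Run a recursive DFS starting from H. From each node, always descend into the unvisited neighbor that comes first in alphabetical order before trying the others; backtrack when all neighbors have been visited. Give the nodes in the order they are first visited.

H -> B -> C -> G -> O -> F -> A -> J -> L -> M -> N -> E -> P -> S -> K -> D -> R -> Q -> T -> I

Visit H
H → B
B → C
C → G
G → O
O → F
F → A
A → J
J → L
J → M
M → N
N → E
N → P
P → S
S → K
K → D
N → R
M → Q
M → T
F → I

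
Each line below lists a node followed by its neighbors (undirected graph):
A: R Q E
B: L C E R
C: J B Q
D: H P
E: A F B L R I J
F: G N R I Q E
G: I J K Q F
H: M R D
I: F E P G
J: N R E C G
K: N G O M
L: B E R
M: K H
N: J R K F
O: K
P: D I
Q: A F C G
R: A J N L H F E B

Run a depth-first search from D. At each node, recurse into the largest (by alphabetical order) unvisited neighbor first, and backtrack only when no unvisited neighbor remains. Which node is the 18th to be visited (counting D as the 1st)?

Visit D
D → P
P → I
I → G
G → Q
Q → F
F → R
R → N
N → K
K → O
K → M
M → H
N → J
J → E
E → L
L → B
B → C
E → A

Visit order: D, P, I, G, Q, F, R, N, K, O, M, H, J, E, L, B, C, A

A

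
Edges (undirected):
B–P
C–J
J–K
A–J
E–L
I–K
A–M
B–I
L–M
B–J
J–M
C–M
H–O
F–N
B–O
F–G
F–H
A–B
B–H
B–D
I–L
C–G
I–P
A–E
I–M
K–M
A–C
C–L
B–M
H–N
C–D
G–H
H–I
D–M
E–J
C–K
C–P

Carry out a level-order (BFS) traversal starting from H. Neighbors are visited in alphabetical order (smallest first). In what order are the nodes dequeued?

H -> B -> F -> G -> I -> N -> O -> A -> D -> J -> M -> P -> C -> K -> L -> E

Visit H; enqueue B, F, G, I, N, O → queue [B, F, G, I, N, O]
Visit B; enqueue A, D, J, M, P → queue [F, G, I, N, O, A, D, J, M, P]
Visit F → queue [G, I, N, O, A, D, J, M, P]
Visit G; enqueue C → queue [I, N, O, A, D, J, M, P, C]
Visit I; enqueue K, L → queue [N, O, A, D, J, M, P, C, K, L]
Visit N → queue [O, A, D, J, M, P, C, K, L]
Visit O → queue [A, D, J, M, P, C, K, L]
Visit A; enqueue E → queue [D, J, M, P, C, K, L, E]
Visit D → queue [J, M, P, C, K, L, E]
Visit J → queue [M, P, C, K, L, E]
Visit M → queue [P, C, K, L, E]
Visit P → queue [C, K, L, E]
Visit C → queue [K, L, E]
Visit K → queue [L, E]
Visit L → queue [E]
Visit E → queue []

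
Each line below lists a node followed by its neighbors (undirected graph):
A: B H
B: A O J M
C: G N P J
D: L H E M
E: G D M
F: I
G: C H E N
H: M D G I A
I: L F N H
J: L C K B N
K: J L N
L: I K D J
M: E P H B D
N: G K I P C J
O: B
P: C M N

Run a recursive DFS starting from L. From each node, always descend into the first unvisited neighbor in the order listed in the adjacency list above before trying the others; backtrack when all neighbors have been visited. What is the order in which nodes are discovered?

L → I → F → N → G → C → P → M → E → D → H → A → B → O → J → K

Visit L
L → I
I → F
I → N
N → G
G → C
C → P
P → M
M → E
E → D
D → H
H → A
A → B
B → O
B → J
J → K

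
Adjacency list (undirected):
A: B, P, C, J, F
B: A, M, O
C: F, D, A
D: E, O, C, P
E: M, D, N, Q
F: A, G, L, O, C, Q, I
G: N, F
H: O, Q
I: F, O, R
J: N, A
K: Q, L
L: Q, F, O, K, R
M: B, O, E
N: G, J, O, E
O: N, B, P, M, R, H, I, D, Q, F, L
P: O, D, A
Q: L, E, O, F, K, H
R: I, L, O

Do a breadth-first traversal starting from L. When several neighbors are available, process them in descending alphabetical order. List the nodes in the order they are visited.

L → R → Q → O → K → F → I → H → E → P → N → M → D → B → G → C → A → J

Visit L; enqueue R, Q, O, K, F → queue [R, Q, O, K, F]
Visit R; enqueue I → queue [Q, O, K, F, I]
Visit Q; enqueue H, E → queue [O, K, F, I, H, E]
Visit O; enqueue P, N, M, D, B → queue [K, F, I, H, E, P, N, M, D, B]
Visit K → queue [F, I, H, E, P, N, M, D, B]
Visit F; enqueue G, C, A → queue [I, H, E, P, N, M, D, B, G, C, A]
Visit I → queue [H, E, P, N, M, D, B, G, C, A]
Visit H → queue [E, P, N, M, D, B, G, C, A]
Visit E → queue [P, N, M, D, B, G, C, A]
Visit P → queue [N, M, D, B, G, C, A]
Visit N; enqueue J → queue [M, D, B, G, C, A, J]
Visit M → queue [D, B, G, C, A, J]
Visit D → queue [B, G, C, A, J]
Visit B → queue [G, C, A, J]
Visit G → queue [C, A, J]
Visit C → queue [A, J]
Visit A → queue [J]
Visit J → queue []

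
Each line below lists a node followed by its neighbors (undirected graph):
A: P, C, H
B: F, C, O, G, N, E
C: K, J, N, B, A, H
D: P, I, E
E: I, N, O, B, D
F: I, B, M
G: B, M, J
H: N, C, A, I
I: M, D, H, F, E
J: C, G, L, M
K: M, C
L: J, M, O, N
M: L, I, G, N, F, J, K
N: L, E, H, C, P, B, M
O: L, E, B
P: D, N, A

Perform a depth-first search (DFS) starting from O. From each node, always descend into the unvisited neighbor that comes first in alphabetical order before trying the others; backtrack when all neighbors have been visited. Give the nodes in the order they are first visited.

Visit O
O → B
B → C
C → A
A → H
H → I
I → D
D → E
E → N
N → L
L → J
J → G
G → M
M → F
M → K
N → P

O -> B -> C -> A -> H -> I -> D -> E -> N -> L -> J -> G -> M -> F -> K -> P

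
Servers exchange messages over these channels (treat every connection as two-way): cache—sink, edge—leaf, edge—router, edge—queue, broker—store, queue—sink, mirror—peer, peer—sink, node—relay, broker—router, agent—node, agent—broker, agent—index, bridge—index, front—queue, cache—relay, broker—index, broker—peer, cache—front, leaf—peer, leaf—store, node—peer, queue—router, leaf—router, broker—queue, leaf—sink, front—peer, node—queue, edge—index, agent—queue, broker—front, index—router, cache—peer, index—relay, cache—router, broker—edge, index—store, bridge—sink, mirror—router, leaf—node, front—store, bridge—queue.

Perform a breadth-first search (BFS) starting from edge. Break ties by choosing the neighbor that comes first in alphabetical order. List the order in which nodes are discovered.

edge → broker → index → leaf → queue → router → agent → front → peer → store → bridge → relay → node → sink → cache → mirror

Visit edge; enqueue broker, index, leaf, queue, router → queue [broker, index, leaf, queue, router]
Visit broker; enqueue agent, front, peer, store → queue [index, leaf, queue, router, agent, front, peer, store]
Visit index; enqueue bridge, relay → queue [leaf, queue, router, agent, front, peer, store, bridge, relay]
Visit leaf; enqueue node, sink → queue [queue, router, agent, front, peer, store, bridge, relay, node, sink]
Visit queue → queue [router, agent, front, peer, store, bridge, relay, node, sink]
Visit router; enqueue cache, mirror → queue [agent, front, peer, store, bridge, relay, node, sink, cache, mirror]
Visit agent → queue [front, peer, store, bridge, relay, node, sink, cache, mirror]
Visit front → queue [peer, store, bridge, relay, node, sink, cache, mirror]
Visit peer → queue [store, bridge, relay, node, sink, cache, mirror]
Visit store → queue [bridge, relay, node, sink, cache, mirror]
Visit bridge → queue [relay, node, sink, cache, mirror]
Visit relay → queue [node, sink, cache, mirror]
Visit node → queue [sink, cache, mirror]
Visit sink → queue [cache, mirror]
Visit cache → queue [mirror]
Visit mirror → queue []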